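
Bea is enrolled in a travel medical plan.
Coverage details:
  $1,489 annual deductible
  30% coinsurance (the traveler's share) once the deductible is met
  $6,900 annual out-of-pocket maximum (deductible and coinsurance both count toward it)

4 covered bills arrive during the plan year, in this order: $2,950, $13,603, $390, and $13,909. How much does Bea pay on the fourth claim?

$774.80

Claim 1 ($2,950): deductible takes $1,489, $1,461 remains; 30% of $1,461 = $438.30. Traveler pays $1,927.30; OOP now $1,927.30.
Claim 2 ($13,603): deductible already satisfied, so traveler's share is 30% × $13,603 = $4,080.90. Traveler owes $4,080.90 (running OOP $6,008.20).
Claim 3 ($390): deductible already satisfied, so traveler's share is 30% × $390 = $117. Traveler owes $117 (running OOP $6,125.20).
Claim 4 ($13,909): deductible met; 30% of $13,909 = $4,172.70. That would push OOP to $10,297.90, over the $6,900 cap, so traveler pays $6,900 − $6,125.20 = $774.80.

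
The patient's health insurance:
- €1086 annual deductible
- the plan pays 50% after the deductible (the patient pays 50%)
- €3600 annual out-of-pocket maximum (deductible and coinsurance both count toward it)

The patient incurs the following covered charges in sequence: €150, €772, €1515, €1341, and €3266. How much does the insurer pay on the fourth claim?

Claim 1 (€150): entire amount goes to the deductible. Cost to patient: €150. OOP to date €150. Plan pays €150 − €150 = €0.
Claim 2 (€772): fully absorbed by the deductible. Patient owes €772 (running OOP €922). Insurer: €772 − €772 = €0.
Claim 3 (€1515): €164 finishes the deductible; €1351 goes to coinsurance; coinsurance €1351 × 50% = €675.50. Patient pays €839.50; OOP now €1761.50. Insurer: €1515 − €839.50 = €675.50.
Claim 4 (€1341): deductible already satisfied, so patient's share is 50% × €1341 = €670.50. Cost to patient: €670.50. OOP to date €2432. Insurer: €1341 − €670.50 = €670.50.

€670.50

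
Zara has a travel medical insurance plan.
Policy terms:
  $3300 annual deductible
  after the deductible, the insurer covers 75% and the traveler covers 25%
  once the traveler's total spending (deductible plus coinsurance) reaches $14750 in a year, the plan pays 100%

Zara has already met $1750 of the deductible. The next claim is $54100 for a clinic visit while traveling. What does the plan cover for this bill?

$1750 of the $3300 deductible is already met, leaving $1550.
After the $1550 deductible portion, $54100 − $1550 = $52550 is subject to coinsurance.
25% of $52550 = $13137.50 falls to the traveler.
So the traveler owes $1550 + $13137.50 = $14687.50 before any cap.
That would bring total out-of-pocket to $16437.50, past the $14750 cap. The traveler is capped at $14750 − $1750 = $13000 on this claim.
Insurer pays the balance: $54100 − $13000 = $41100.

$41100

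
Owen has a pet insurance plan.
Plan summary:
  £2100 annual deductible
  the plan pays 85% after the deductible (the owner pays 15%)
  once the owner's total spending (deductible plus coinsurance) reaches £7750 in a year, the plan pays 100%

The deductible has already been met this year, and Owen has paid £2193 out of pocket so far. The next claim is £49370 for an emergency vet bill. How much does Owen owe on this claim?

The deductible is already satisfied, so the full bill goes to coinsurance.
15% of £49370 = £7405.50 falls to the owner.
Year-to-date out-of-pocket would reach £2193 + £7405.50 = £9598.50, above the £7750 maximum, so the owner pays only £7750 − £2193 = £5557.

£5557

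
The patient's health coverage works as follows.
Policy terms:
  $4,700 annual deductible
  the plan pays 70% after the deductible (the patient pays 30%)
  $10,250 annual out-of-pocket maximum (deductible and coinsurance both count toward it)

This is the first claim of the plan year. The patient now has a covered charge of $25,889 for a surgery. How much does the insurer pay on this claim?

$15,639

Nothing has been paid toward the $4,700 deductible, so the first $4,700 of this charge is applied there.
After the $4,700 deductible portion, $25,889 − $4,700 = $21,189 is subject to coinsurance.
Coinsurance: $21,189 × 30% = $6,356.70.
So the patient owes $4,700 + $6,356.70 = $11,056.70 before any cap.
That would bring total out-of-pocket to $11,056.70, past the $10,250 cap. The patient is capped at $10,250 − $0 = $10,250 on this claim.
The insurer covers the remainder: $25,889 − $10,250 = $15,639.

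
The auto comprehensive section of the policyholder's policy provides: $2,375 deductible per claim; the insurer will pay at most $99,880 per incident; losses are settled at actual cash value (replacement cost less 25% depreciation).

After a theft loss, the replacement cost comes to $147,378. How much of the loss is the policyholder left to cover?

Depreciate 25%: the covered value is $147,378 × 0.75 = $110,533.50.
Less the $2,375 deductible: $110,533.50 − $2,375 = $108,158.50.
$108,158.50 exceeds the $99,880 limit, so the insurer pays the limit: $99,880.
Policyholder's share is the uncovered remainder: $147,378 − $99,880 = $47,498.

$47,498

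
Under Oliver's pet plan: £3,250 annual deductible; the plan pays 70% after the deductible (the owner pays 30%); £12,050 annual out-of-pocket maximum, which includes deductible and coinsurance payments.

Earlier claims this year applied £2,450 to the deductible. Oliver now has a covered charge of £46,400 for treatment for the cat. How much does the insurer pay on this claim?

Remaining deductible: £3,250 − £2,450 = £800.
That leaves £46,400 − £800 = £45,600 for coinsurance.
Owner's 30% share of £45,600 is £13,680.
So the owner owes £800 + £13,680 = £14,480 before any cap.
Adding £14,480 to the £2,450 already spent would give £16,930, which exceeds the £12,050 cap; the owner pays just £12,050 − £2,450 = £9,600.
Insurer pays the balance: £46,400 − £9,600 = £36,800.

£36,800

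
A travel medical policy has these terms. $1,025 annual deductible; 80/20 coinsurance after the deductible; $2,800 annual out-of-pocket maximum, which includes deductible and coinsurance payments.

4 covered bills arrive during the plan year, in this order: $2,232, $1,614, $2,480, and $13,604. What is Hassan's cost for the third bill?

$496

#1 ($2,232): $1,025 to deductible, leaving $1,207; traveler's 20% is $241.40. Traveler pays $1,266.40; OOP now $1,266.40.
#2 ($1,614): 20% coinsurance on $1,614 = $322.80. Traveler owes $322.80 (running OOP $1,589.20).
#3 ($2,480): deductible already satisfied, so traveler's share is 20% × $2,480 = $496. Traveler owes $496 (running OOP $2,085.20).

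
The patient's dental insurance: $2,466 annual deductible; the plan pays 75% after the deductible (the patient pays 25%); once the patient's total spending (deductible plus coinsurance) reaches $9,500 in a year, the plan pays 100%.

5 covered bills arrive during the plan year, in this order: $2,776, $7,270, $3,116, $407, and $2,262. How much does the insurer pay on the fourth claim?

Claim 1 ($2,776): $2,466 to deductible, leaving $310; 25% of $310 = $77.50. Cost to patient: $2,543.50. OOP to date $2,543.50. Plan pays $2,776 − $2,543.50 = $232.50.
Claim 2 ($7,270): deductible met; 25% of $7,270 = $1,817.50. Patient owes $1,817.50 (running OOP $4,361). Plan pays $7,270 − $1,817.50 = $5,452.50.
Claim 3 ($3,116): 25% coinsurance on $3,116 = $779. Patient owes $779 (running OOP $5,140). Insurer: $3,116 − $779 = $2,337.
Claim 4 ($407): 25% coinsurance on $407 = $101.75. Patient pays $101.75; OOP now $5,241.75. Plan pays $407 − $101.75 = $305.25.

$305.25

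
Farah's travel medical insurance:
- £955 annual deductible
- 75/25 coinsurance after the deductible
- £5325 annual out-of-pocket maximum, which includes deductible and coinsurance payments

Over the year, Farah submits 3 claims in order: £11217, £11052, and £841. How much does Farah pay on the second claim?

£1804.50

Claim 1 — £11217: deductible takes £955, £10262 remains; traveler's 25% is £2565.50. Traveler pays £3520.50; OOP now £3520.50.
Claim 2 — £11052: deductible already satisfied, so traveler's share is 25% × £11052 = £2763. That would push OOP to £6283.50, over the £5325 cap, so traveler pays £5325 − £3520.50 = £1804.50.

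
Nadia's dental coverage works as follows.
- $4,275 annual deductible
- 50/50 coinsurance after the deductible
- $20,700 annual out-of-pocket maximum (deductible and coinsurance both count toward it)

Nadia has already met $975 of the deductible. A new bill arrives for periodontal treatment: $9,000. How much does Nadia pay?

$975 of the $4,275 deductible is already met, leaving $3,300.
That leaves $9,000 − $3,300 = $5,700 for coinsurance.
Coinsurance: $5,700 × 50% = $2,850.
Patient responsibility before any cap: $3,300 + $2,850 = $6,150.
Year-to-date out-of-pocket becomes $975 + $6,150 = $7,125, still under the $20,700 maximum, so no cap applies.

$6,150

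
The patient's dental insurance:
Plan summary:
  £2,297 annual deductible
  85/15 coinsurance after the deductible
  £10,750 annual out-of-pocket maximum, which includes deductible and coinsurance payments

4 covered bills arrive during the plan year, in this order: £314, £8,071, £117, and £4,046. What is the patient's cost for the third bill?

£17.55

Claim 1 — £314: fully absorbed by the deductible. Cost to patient: £314. OOP to date £314.
Claim 2 — £8,071: deductible takes £1,983, £6,088 remains; patient's 15% is £913.20. Patient pays £2,896.20; OOP now £3,210.20.
Claim 3 — £117: deductible met; 15% of £117 = £17.55. Cost to patient: £17.55. OOP to date £3,227.75.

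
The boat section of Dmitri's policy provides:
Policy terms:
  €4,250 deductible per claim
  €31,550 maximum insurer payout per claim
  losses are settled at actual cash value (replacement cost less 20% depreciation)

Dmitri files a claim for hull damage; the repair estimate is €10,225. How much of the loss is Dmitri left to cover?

€6,295

Depreciate 20%: the covered value is €10,225 × 0.8 = €8,180.
Less the €4,250 deductible: €8,180 − €4,250 = €3,930.
€3,930 ≤ €31,550, so the limit doesn't bind; insurer pays €3,930.
Owner's share is the uncovered remainder: €10,225 − €3,930 = €6,295.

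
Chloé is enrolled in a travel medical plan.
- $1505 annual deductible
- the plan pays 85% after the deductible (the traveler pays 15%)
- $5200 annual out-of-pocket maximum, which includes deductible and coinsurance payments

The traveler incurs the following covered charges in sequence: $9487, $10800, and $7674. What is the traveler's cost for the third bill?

#1 ($9487): $1505 finishes the deductible; $7982 goes to coinsurance; coinsurance $7982 × 15% = $1197.30. Traveler pays $2702.30; OOP now $2702.30.
#2 ($10800): deductible already satisfied, so traveler's share is 15% × $10800 = $1620. Cost to traveler: $1620. OOP to date $4322.30.
#3 ($7674): deductible already satisfied, so traveler's share is 15% × $7674 = $1151.10. OOP would hit $5473.40 > $5200, so the cap limits the traveler to $5200 − $4322.30 = $877.70.

$877.70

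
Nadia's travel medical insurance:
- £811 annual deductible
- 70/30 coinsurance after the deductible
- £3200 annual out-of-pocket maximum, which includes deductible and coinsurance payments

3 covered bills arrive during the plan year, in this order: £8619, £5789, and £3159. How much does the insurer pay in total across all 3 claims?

£14367

Claim 1 — £8619: deductible takes £811, £7808 remains; traveler's 30% is £2342.40. Cost to traveler: £3153.40. OOP to date £3153.40. Insurer: £8619 − £3153.40 = £5465.60.
Claim 2 — £5789: deductible met; 30% of £5789 = £1736.70. Adding that to £3153.40 gives £4890.10, past the £3200 cap; traveler pays only £3200 − £3153.40 = £46.60. Insurer: £5789 − £46.60 = £5742.40.
Claim 3 — £3159: 30% coinsurance on £3159 = £947.70. OOP would hit £4147.70 > £3200, so the cap limits the traveler to £3200 − £3200 = £0. Plan pays £3159 − £0 = £3159.
Insurer total: £5465.60 + £5742.40 + £3159 = £14367.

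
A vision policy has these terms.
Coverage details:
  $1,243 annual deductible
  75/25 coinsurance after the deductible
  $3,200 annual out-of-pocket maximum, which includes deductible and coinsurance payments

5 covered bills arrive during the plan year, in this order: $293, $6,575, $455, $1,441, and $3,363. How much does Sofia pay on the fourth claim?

Claim 1 — $293: fully absorbed by the deductible. Member owes $293 (running OOP $293).
Claim 2 — $6,575: $950 finishes the deductible; $5,625 goes to coinsurance; member's 25% is $1,406.25. Member owes $2,356.25 (running OOP $2,649.25).
Claim 3 — $455: 25% coinsurance on $455 = $113.75. Cost to member: $113.75. OOP to date $2,763.
Claim 4 — $1,441: deductible already satisfied, so member's share is 25% × $1,441 = $360.25. Cost to member: $360.25. OOP to date $3,123.25.

$360.25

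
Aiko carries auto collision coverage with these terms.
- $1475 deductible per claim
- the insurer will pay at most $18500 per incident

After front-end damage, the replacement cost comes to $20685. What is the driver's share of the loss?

$2185

After the deductible, $20685 − $1475 = $19210 remains.
The $18500 per-incident cap binds; insurer pays $18500.
Driver's share is the uncovered remainder: $20685 − $18500 = $2185.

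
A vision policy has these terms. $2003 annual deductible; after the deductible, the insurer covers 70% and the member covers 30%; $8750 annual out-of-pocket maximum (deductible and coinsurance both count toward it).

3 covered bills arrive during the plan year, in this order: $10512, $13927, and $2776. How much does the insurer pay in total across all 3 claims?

$18465

Claim 1 ($10512): deductible takes $2003, $8509 remains; 30% of $8509 = $2552.70. Member owes $4555.70 (running OOP $4555.70). Plan pays $10512 − $4555.70 = $5956.30.
Claim 2 ($13927): deductible already satisfied, so member's share is 30% × $13927 = $4178.10. Member pays $4178.10; OOP now $8733.80. Insurer: $13927 − $4178.10 = $9748.90.
Claim 3 ($2776): deductible met; 30% of $2776 = $832.80. That would push OOP to $9566.60, over the $8750 cap, so member pays $8750 − $8733.80 = $16.20. Insurer: $2776 − $16.20 = $2759.80.
Insurer total = bills − member's total = $27215 − $8750 = $18465.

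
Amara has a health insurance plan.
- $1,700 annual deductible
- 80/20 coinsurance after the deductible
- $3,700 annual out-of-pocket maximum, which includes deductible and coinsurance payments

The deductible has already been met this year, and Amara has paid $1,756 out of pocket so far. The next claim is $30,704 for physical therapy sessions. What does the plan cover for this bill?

With the deductible met, the entire $30,704 is subject to coinsurance.
Coinsurance: $30,704 × 20% = $6,140.80.
Adding $6,140.80 to the $1,756 already spent would give $7,896.80, which exceeds the $3,700 cap; the patient pays just $3,700 − $1,756 = $1,944.
Insurer pays the balance: $30,704 − $1,944 = $28,760.

$28,760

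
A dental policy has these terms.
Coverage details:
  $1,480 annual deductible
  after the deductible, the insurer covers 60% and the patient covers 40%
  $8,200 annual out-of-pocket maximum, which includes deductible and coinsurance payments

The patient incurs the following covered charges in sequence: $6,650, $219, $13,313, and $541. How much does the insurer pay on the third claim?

$8,748.60

Claim 1 ($6,650): deductible takes $1,480, $5,170 remains; 40% of $5,170 = $2,068. Cost to patient: $3,548. OOP to date $3,548. Plan pays $6,650 − $3,548 = $3,102.
Claim 2 ($219): deductible met; 40% of $219 = $87.60. Patient pays $87.60; OOP now $3,635.60. Plan pays $219 − $87.60 = $131.40.
Claim 3 ($13,313): 40% coinsurance on $13,313 = $5,325.20. Adding that to $3,635.60 gives $8,960.80, past the $8,200 cap; patient pays only $8,200 − $3,635.60 = $4,564.40. Insurer: $13,313 − $4,564.40 = $8,748.60.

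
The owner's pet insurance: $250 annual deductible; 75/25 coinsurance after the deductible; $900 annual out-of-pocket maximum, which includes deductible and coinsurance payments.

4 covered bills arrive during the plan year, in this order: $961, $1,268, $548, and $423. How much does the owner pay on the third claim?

$137

Claim 1 ($961): $250 to deductible, leaving $711; owner's 25% is $177.75. Owner pays $427.75; OOP now $427.75.
Claim 2 ($1,268): 25% coinsurance on $1,268 = $317. Owner owes $317 (running OOP $744.75).
Claim 3 ($548): 25% coinsurance on $548 = $137. Owner pays $137; OOP now $881.75.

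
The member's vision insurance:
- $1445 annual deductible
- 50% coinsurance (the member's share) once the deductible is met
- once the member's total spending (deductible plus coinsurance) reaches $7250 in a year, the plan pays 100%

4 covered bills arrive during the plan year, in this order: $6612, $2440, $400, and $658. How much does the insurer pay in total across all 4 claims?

Bill 1, $6612: $1445 finishes the deductible; $5167 goes to coinsurance; 50% of $5167 = $2583.50. Cost to member: $4028.50. OOP to date $4028.50. Insurer: $6612 − $4028.50 = $2583.50.
Bill 2, $2440: deductible already satisfied, so member's share is 50% × $2440 = $1220. Cost to member: $1220. OOP to date $5248.50. Insurer: $2440 − $1220 = $1220.
Bill 3, $400: deductible met; 50% of $400 = $200. Member owes $200 (running OOP $5448.50). Insurer: $400 − $200 = $200.
Bill 4, $658: 50% coinsurance on $658 = $329. Cost to member: $329. OOP to date $5777.50. Insurer: $658 − $329 = $329.
Insurer total: $2583.50 + $1220 + $200 + $329 = $4332.50.

$4332.50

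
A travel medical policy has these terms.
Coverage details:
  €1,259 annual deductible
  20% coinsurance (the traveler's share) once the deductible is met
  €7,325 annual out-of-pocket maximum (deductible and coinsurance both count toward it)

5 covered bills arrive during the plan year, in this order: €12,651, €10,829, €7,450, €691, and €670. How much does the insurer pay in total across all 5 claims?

€24,966

#1 (€12,651): deductible takes €1,259, €11,392 remains; coinsurance €11,392 × 20% = €2,278.40. Traveler owes €3,537.40 (running OOP €3,537.40). Insurer: €12,651 − €3,537.40 = €9,113.60.
#2 (€10,829): 20% coinsurance on €10,829 = €2,165.80. Traveler owes €2,165.80 (running OOP €5,703.20). Plan pays €10,829 − €2,165.80 = €8,663.20.
#3 (€7,450): deductible already satisfied, so traveler's share is 20% × €7,450 = €1,490. Traveler pays €1,490; OOP now €7,193.20. Plan pays €7,450 − €1,490 = €5,960.
#4 (€691): 20% coinsurance on €691 = €138.20. OOP would hit €7,331.40 > €7,325, so the cap limits the traveler to €7,325 − €7,193.20 = €131.80. Insurer: €691 − €131.80 = €559.20.
#5 (€670): deductible already satisfied, so traveler's share is 20% × €670 = €134. That would push OOP to €7,459, over the €7,325 cap, so traveler pays €7,325 − €7,325 = €0. Plan pays €670 − €0 = €670.
Insurer total = bills − traveler's total = €32,291 − €7,325 = €24,966.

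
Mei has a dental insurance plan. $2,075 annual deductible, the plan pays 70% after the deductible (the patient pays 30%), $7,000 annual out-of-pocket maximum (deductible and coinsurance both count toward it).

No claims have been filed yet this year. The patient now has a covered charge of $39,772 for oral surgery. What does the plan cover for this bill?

$32,772

Deductible not yet touched, so the first $2,075 of the bill goes to the deductible.
The remaining $37,697 (= $39,772 − $2,075) moves to coinsurance.
Patient's 30% share of $37,697 is $11,309.10.
So the patient owes $2,075 + $11,309.10 = $13,384.10 before any cap.
Adding $13,384.10 to the $0 already spent would give $13,384.10, which exceeds the $7,000 cap; the patient pays just $7,000 − $0 = $7,000.
Insurer pays the balance: $39,772 − $7,000 = $32,772.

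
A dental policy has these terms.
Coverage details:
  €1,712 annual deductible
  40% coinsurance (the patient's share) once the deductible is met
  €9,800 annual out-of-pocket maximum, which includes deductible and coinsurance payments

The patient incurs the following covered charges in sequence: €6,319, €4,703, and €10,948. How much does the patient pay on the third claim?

€4,364

#1 (€6,319): €1,712 to deductible, leaving €4,607; patient's 40% is €1,842.80. Patient owes €3,554.80 (running OOP €3,554.80).
#2 (€4,703): 40% coinsurance on €4,703 = €1,881.20. Cost to patient: €1,881.20. OOP to date €5,436.
#3 (€10,948): 40% coinsurance on €10,948 = €4,379.20. Adding that to €5,436 gives €9,815.20, past the €9,800 cap; patient pays only €9,800 − €5,436 = €4,364.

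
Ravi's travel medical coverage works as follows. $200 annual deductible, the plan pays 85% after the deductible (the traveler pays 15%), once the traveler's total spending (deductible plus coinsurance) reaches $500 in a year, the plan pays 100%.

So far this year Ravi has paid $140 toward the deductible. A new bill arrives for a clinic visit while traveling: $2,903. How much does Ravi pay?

$360

Remaining deductible: $200 − $140 = $60.
The remaining $2,843 (= $2,903 − $60) moves to coinsurance.
15% of $2,843 = $426.45 falls to the traveler.
Traveler responsibility before any cap: $60 + $426.45 = $486.45.
Year-to-date out-of-pocket would reach $140 + $486.45 = $626.45, above the $500 maximum, so the traveler pays only $500 − $140 = $360.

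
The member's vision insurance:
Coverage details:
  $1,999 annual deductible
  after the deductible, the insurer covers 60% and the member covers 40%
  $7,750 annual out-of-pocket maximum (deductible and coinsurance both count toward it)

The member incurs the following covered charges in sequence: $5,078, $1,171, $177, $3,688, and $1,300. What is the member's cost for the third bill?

Claim 1 ($5,078): deductible takes $1,999, $3,079 remains; 40% of $3,079 = $1,231.60. Cost to member: $3,230.60. OOP to date $3,230.60.
Claim 2 ($1,171): deductible already satisfied, so member's share is 40% × $1,171 = $468.40. Cost to member: $468.40. OOP to date $3,699.
Claim 3 ($177): 40% coinsurance on $177 = $70.80. Member owes $70.80 (running OOP $3,769.80).

$70.80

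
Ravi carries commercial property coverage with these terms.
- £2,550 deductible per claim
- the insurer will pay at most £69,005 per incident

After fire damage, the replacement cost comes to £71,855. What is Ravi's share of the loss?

After the deductible, £71,855 − £2,550 = £69,305 remains.
The £69,005 per-incident cap binds; insurer pays £69,005.
Business's share is the uncovered remainder: £71,855 − £69,005 = £2,850.

£2,850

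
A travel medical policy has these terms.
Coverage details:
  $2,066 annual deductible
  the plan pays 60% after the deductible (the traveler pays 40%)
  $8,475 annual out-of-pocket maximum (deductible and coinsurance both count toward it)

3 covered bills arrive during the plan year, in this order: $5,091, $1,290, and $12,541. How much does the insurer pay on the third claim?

$7,858

Claim 1 — $5,091: $2,066 finishes the deductible; $3,025 goes to coinsurance; traveler's 40% is $1,210. Traveler owes $3,276 (running OOP $3,276). Plan pays $5,091 − $3,276 = $1,815.
Claim 2 — $1,290: deductible met; 40% of $1,290 = $516. Traveler pays $516; OOP now $3,792. Plan pays $1,290 − $516 = $774.
Claim 3 — $12,541: deductible already satisfied, so traveler's share is 40% × $12,541 = $5,016.40. Adding that to $3,792 gives $8,808.40, past the $8,475 cap; traveler pays only $8,475 − $3,792 = $4,683. Insurer: $12,541 − $4,683 = $7,858.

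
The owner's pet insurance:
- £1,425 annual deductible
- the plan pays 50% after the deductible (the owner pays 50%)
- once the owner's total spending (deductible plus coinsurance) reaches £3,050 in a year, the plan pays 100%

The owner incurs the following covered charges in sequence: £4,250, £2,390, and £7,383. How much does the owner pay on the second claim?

£212.50

Claim 1 (£4,250): £1,425 to deductible, leaving £2,825; 50% of £2,825 = £1,412.50. Owner owes £2,837.50 (running OOP £2,837.50).
Claim 2 (£2,390): deductible already satisfied, so owner's share is 50% × £2,390 = £1,195. Adding that to £2,837.50 gives £4,032.50, past the £3,050 cap; owner pays only £3,050 − £2,837.50 = £212.50.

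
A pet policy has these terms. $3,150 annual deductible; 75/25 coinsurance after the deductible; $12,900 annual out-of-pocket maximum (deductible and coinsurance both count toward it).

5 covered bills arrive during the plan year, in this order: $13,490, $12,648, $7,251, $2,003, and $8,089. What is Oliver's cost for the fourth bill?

$500.75

Bill 1, $13,490: $3,150 to deductible, leaving $10,340; 25% of $10,340 = $2,585. Cost to owner: $5,735. OOP to date $5,735.
Bill 2, $12,648: deductible met; 25% of $12,648 = $3,162. Owner pays $3,162; OOP now $8,897.
Bill 3, $7,251: deductible already satisfied, so owner's share is 25% × $7,251 = $1,812.75. Owner owes $1,812.75 (running OOP $10,709.75).
Bill 4, $2,003: deductible already satisfied, so owner's share is 25% × $2,003 = $500.75. Cost to owner: $500.75. OOP to date $11,210.50.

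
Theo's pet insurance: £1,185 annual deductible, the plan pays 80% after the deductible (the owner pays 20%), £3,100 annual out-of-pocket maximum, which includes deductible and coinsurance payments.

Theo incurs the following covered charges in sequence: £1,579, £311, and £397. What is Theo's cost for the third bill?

£79.40

Bill 1, £1,579: £1,185 finishes the deductible; £394 goes to coinsurance; coinsurance £394 × 20% = £78.80. Owner pays £1,263.80; OOP now £1,263.80.
Bill 2, £311: deductible already satisfied, so owner's share is 20% × £311 = £62.20. Owner owes £62.20 (running OOP £1,326).
Bill 3, £397: 20% coinsurance on £397 = £79.40. Owner pays £79.40; OOP now £1,405.40.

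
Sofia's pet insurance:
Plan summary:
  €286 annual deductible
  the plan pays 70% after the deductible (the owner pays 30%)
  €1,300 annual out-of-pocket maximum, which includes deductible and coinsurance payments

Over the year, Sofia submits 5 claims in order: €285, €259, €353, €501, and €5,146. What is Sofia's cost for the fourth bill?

Claim 1 — €285: entire amount goes to the deductible. Cost to owner: €285. OOP to date €285.
Claim 2 — €259: €1 to deductible, leaving €258; 30% of €258 = €77.40. Owner pays €78.40; OOP now €363.40.
Claim 3 — €353: deductible already satisfied, so owner's share is 30% × €353 = €105.90. Owner owes €105.90 (running OOP €469.30).
Claim 4 — €501: deductible met; 30% of €501 = €150.30. Cost to owner: €150.30. OOP to date €619.60.

€150.30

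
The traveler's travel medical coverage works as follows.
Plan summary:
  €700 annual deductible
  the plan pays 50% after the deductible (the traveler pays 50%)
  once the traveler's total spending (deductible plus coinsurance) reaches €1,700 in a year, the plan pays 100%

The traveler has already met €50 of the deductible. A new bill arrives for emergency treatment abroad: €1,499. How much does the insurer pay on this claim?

€50 of the €700 deductible is already met, leaving €650.
After the €650 deductible portion, €1,499 − €650 = €849 is subject to coinsurance.
Traveler's 50% share of €849 is €424.50.
Traveler responsibility before any cap: €650 + €424.50 = €1,074.50.
Total out-of-pocket so far would be €50 + €1,074.50 = €1,124.50, below the €1,700 cap — no reduction.
Insurer pays the balance: €1,499 − €1,074.50 = €424.50.

€424.50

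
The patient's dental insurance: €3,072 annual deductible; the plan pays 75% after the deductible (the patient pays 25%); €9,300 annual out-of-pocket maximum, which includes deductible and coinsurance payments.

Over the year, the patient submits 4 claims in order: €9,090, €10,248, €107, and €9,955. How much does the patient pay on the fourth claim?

€2,134.75

Bill 1, €9,090: €3,072 to deductible, leaving €6,018; coinsurance €6,018 × 25% = €1,504.50. Cost to patient: €4,576.50. OOP to date €4,576.50.
Bill 2, €10,248: deductible met; 25% of €10,248 = €2,562. Patient pays €2,562; OOP now €7,138.50.
Bill 3, €107: deductible met; 25% of €107 = €26.75. Cost to patient: €26.75. OOP to date €7,165.25.
Bill 4, €9,955: deductible met; 25% of €9,955 = €2,488.75. Adding that to €7,165.25 gives €9,654, past the €9,300 cap; patient pays only €9,300 − €7,165.25 = €2,134.75.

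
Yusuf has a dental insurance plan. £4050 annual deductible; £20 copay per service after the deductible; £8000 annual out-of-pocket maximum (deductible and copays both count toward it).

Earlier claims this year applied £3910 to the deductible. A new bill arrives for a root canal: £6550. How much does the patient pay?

Remaining deductible: £4050 − £3910 = £140.
After the £140 deductible portion, £6550 − £140 = £6410 is subject to the copay.
Copay on this service: £20.
Patient responsibility before any cap: £140 + £20 = £160.
Cumulative spending £3910 + £160 = £4070 stays under the £8000 maximum.

£160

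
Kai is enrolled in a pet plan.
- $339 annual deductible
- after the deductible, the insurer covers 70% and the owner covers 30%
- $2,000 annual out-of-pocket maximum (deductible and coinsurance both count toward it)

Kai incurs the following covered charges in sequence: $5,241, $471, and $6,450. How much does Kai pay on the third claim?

Bill 1, $5,241: $339 to deductible, leaving $4,902; owner's 30% is $1,470.60. Cost to owner: $1,809.60. OOP to date $1,809.60.
Bill 2, $471: 30% coinsurance on $471 = $141.30. Owner owes $141.30 (running OOP $1,950.90).
Bill 3, $6,450: deductible met; 30% of $6,450 = $1,935. Adding that to $1,950.90 gives $3,885.90, past the $2,000 cap; owner pays only $2,000 − $1,950.90 = $49.10.

$49.10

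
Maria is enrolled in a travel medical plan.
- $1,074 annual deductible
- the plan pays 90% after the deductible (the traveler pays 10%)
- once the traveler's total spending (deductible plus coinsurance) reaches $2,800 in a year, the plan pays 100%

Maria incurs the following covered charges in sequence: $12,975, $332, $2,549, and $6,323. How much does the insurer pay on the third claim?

$2,294.10

Bill 1, $12,975: $1,074 finishes the deductible; $11,901 goes to coinsurance; traveler's 10% is $1,190.10. Cost to traveler: $2,264.10. OOP to date $2,264.10. Plan pays $12,975 − $2,264.10 = $10,710.90.
Bill 2, $332: deductible met; 10% of $332 = $33.20. Traveler pays $33.20; OOP now $2,297.30. Plan pays $332 − $33.20 = $298.80.
Bill 3, $2,549: deductible already satisfied, so traveler's share is 10% × $2,549 = $254.90. Traveler pays $254.90; OOP now $2,552.20. Insurer: $2,549 − $254.90 = $2,294.10.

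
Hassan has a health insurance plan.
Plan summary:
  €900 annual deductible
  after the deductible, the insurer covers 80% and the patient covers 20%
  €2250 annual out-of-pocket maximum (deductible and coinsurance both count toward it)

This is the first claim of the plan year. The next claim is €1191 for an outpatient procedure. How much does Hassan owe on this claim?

The full €900 deductible is still open; €900 of this bill applies to it.
After the €900 deductible portion, €1191 − €900 = €291 is subject to coinsurance.
20% of €291 = €58.20 falls to the patient.
Patient responsibility before any cap: €900 + €58.20 = €958.20.
Cumulative spending €0 + €958.20 = €958.20 stays under the €2250 maximum.

€958.20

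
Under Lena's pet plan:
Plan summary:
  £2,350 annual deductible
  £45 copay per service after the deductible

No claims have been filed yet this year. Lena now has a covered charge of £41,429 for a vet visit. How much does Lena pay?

£2,395

Deductible not yet touched, so the first £2,350 of the bill goes to the deductible.
That leaves £41,429 − £2,350 = £39,079 for the copay.
Copay on this service: £45.
That puts the owner's cost at £2,350 + £45 = £2,395.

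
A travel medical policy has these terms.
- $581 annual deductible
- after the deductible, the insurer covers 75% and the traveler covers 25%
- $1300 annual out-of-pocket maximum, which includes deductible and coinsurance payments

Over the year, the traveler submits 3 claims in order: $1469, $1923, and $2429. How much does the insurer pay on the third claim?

$2412.75

#1 ($1469): $581 to deductible, leaving $888; 25% of $888 = $222. Cost to traveler: $803. OOP to date $803. Plan pays $1469 − $803 = $666.
#2 ($1923): deductible already satisfied, so traveler's share is 25% × $1923 = $480.75. Cost to traveler: $480.75. OOP to date $1283.75. Plan pays $1923 − $480.75 = $1442.25.
#3 ($2429): deductible already satisfied, so traveler's share is 25% × $2429 = $607.25. Adding that to $1283.75 gives $1891, past the $1300 cap; traveler pays only $1300 − $1283.75 = $16.25. Plan pays $2429 − $16.25 = $2412.75.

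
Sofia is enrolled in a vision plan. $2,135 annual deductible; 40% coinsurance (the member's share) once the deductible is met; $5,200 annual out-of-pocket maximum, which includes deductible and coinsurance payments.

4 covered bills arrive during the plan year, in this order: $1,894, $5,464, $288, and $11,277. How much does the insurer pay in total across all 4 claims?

#1 ($1,894): entire amount goes to the deductible. Cost to member: $1,894. OOP to date $1,894. Insurer: $1,894 − $1,894 = $0.
#2 ($5,464): $241 finishes the deductible; $5,223 goes to coinsurance; 40% of $5,223 = $2,089.20. Member owes $2,330.20 (running OOP $4,224.20). Plan pays $5,464 − $2,330.20 = $3,133.80.
#3 ($288): deductible met; 40% of $288 = $115.20. Cost to member: $115.20. OOP to date $4,339.40. Plan pays $288 − $115.20 = $172.80.
#4 ($11,277): deductible met; 40% of $11,277 = $4,510.80. Adding that to $4,339.40 gives $8,850.20, past the $5,200 cap; member pays only $5,200 − $4,339.40 = $860.60. Plan pays $11,277 − $860.60 = $10,416.40.
Insurer total = bills − member's total = $18,923 − $5,200 = $13,723.

$13,723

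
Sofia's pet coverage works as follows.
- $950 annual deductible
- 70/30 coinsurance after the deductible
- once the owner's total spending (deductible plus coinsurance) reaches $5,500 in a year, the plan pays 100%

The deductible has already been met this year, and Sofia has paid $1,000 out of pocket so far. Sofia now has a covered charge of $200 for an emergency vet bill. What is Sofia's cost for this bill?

$60

The deductible is already satisfied, so the full bill goes to coinsurance.
Owner's 30% share of $200 is $60.
Total out-of-pocket so far would be $1,000 + $60 = $1,060, below the $5,500 cap — no reduction.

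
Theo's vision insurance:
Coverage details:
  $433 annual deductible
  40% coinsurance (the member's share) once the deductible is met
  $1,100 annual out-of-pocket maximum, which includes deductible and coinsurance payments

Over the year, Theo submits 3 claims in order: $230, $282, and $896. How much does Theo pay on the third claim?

$358.40

Bill 1, $230: fully absorbed by the deductible. Cost to member: $230. OOP to date $230.
Bill 2, $282: $203 finishes the deductible; $79 goes to coinsurance; 40% of $79 = $31.60. Member pays $234.60; OOP now $464.60.
Bill 3, $896: 40% coinsurance on $896 = $358.40. Member pays $358.40; OOP now $823.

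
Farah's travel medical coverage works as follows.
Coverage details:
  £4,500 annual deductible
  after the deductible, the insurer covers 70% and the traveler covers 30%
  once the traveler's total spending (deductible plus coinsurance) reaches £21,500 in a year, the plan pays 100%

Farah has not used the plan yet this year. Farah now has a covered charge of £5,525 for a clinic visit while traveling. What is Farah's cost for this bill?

£4,807.50

The full £4,500 deductible is still open; £4,500 of this bill applies to it.
The remaining £1,025 (= £5,525 − £4,500) moves to coinsurance.
30% of £1,025 = £307.50 falls to the traveler.
That puts the traveler's cost at £4,500 + £307.50 = £4,807.50 before any cap.
Total out-of-pocket so far would be £0 + £4,807.50 = £4,807.50, below the £21,500 cap — no reduction.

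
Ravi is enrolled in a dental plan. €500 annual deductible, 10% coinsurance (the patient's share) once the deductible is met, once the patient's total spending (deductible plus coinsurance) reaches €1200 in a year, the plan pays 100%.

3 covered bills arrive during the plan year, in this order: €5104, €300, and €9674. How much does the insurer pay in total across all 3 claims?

Bill 1, €5104: €500 finishes the deductible; €4604 goes to coinsurance; coinsurance €4604 × 10% = €460.40. Cost to patient: €960.40. OOP to date €960.40. Plan pays €5104 − €960.40 = €4143.60.
Bill 2, €300: 10% coinsurance on €300 = €30. Cost to patient: €30. OOP to date €990.40. Plan pays €300 − €30 = €270.
Bill 3, €9674: deductible met; 10% of €9674 = €967.40. OOP would hit €1957.80 > €1200, so the cap limits the patient to €1200 − €990.40 = €209.60. Insurer: €9674 − €209.60 = €9464.40.
Insurer total: €4143.60 + €270 + €9464.40 = €13878.

€13878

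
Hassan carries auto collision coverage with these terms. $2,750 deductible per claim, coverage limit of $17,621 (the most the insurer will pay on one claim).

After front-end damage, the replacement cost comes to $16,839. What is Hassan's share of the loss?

$2,750

Less the $2,750 deductible: $16,839 − $2,750 = $14,089.
That's under the $17,621 cap, so the insurer reimburses the full $14,089.
Out of pocket: $16,839 − $14,089 = $2,750.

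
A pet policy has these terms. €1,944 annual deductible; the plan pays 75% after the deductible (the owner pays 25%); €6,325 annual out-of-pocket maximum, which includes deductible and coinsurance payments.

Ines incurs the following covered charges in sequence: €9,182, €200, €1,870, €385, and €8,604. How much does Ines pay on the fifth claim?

Bill 1, €9,182: €1,944 to deductible, leaving €7,238; owner's 25% is €1,809.50. Owner owes €3,753.50 (running OOP €3,753.50).
Bill 2, €200: deductible already satisfied, so owner's share is 25% × €200 = €50. Owner pays €50; OOP now €3,803.50.
Bill 3, €1,870: 25% coinsurance on €1,870 = €467.50. Owner owes €467.50 (running OOP €4,271).
Bill 4, €385: 25% coinsurance on €385 = €96.25. Owner owes €96.25 (running OOP €4,367.25).
Bill 5, €8,604: 25% coinsurance on €8,604 = €2,151. Adding that to €4,367.25 gives €6,518.25, past the €6,325 cap; owner pays only €6,325 − €4,367.25 = €1,957.75.

€1,957.75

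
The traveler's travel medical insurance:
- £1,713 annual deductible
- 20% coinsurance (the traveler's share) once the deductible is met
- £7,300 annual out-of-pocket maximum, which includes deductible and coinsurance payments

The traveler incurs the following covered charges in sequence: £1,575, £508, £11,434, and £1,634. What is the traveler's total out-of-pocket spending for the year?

Claim 1 (£1,575): fully absorbed by the deductible. Traveler pays £1,575; OOP now £1,575.
Claim 2 (£508): deductible takes £138, £370 remains; coinsurance £370 × 20% = £74. Cost to traveler: £212. OOP to date £1,787.
Claim 3 (£11,434): 20% coinsurance on £11,434 = £2,286.80. Traveler pays £2,286.80; OOP now £4,073.80.
Claim 4 (£1,634): deductible already satisfied, so traveler's share is 20% × £1,634 = £326.80. Traveler pays £326.80; OOP now £4,400.60.
Total paid by the traveler: £1,575 + £212 + £2,286.80 + £326.80 = £4,400.60.

£4,400.60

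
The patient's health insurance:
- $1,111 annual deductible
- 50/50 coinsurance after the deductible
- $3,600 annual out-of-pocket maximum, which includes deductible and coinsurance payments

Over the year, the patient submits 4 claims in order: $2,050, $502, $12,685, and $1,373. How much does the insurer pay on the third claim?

$10,916.50

Bill 1, $2,050: deductible takes $1,111, $939 remains; 50% of $939 = $469.50. Patient pays $1,580.50; OOP now $1,580.50. Plan pays $2,050 − $1,580.50 = $469.50.
Bill 2, $502: 50% coinsurance on $502 = $251. Cost to patient: $251. OOP to date $1,831.50. Plan pays $502 − $251 = $251.
Bill 3, $12,685: deductible already satisfied, so patient's share is 50% × $12,685 = $6,342.50. OOP would hit $8,174 > $3,600, so the cap limits the patient to $3,600 − $1,831.50 = $1,768.50. Plan pays $12,685 − $1,768.50 = $10,916.50.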